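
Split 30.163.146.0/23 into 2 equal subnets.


New prefix = 23 + 1 = 24
Each subnet has 256 addresses
  30.163.146.0/24
  30.163.147.0/24
Subnets: 30.163.146.0/24, 30.163.147.0/24


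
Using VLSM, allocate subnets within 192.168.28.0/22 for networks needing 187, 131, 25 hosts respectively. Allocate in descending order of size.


187 hosts -> /24 (254 usable): 192.168.28.0/24
131 hosts -> /24 (254 usable): 192.168.29.0/24
25 hosts -> /27 (30 usable): 192.168.30.0/27
Allocation: 192.168.28.0/24 (187 hosts, 254 usable); 192.168.29.0/24 (131 hosts, 254 usable); 192.168.30.0/27 (25 hosts, 30 usable)


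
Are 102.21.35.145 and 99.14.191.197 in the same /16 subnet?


Mask: 255.255.0.0
102.21.35.145 AND mask = 102.21.0.0
99.14.191.197 AND mask = 99.14.0.0
No, different subnets (102.21.0.0 vs 99.14.0.0)


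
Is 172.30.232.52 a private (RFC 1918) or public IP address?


RFC 1918 private ranges:
  10.0.0.0/8 (10.0.0.0 - 10.255.255.255)
  172.16.0.0/12 (172.16.0.0 - 172.31.255.255)
  192.168.0.0/16 (192.168.0.0 - 192.168.255.255)
Private (in 172.16.0.0/12)


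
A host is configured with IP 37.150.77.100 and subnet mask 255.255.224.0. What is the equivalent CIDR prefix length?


Binary: 11111111.11111111.11100000.00000000
Count leading 1s
Prefix: /19


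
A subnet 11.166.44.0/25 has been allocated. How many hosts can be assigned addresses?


Host bits = 32 - 25 = 7
Total addresses = 2^7 = 128
Usable = total - 2 (network and broadcast)
Usable hosts: 126


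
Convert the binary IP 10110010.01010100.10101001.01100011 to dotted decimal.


10110010 = 178
01010100 = 84
10101001 = 169
01100011 = 99
IP: 178.84.169.99


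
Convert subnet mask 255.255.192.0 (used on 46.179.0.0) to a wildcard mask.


Subnet mask: 255.255.192.0
Wildcard = 255.255.255.255 - subnet mask
255 - 255 = 0
255 - 255 = 0
255 - 192 = 63
255 - 0 = 255
Wildcard: 0.0.63.255


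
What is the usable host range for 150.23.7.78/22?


Network: 150.23.4.0
Broadcast: 150.23.7.255
First usable = network + 1
Last usable = broadcast - 1
Range: 150.23.4.1 to 150.23.7.254


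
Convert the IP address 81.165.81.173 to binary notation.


81 = 01010001
165 = 10100101
81 = 01010001
173 = 10101101
Binary: 01010001.10100101.01010001.10101101


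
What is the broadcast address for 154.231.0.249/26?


Network: 154.231.0.192/26
Host bits = 6
Set all host bits to 1:
Broadcast: 154.231.0.255


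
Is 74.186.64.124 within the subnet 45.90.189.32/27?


Subnet network: 45.90.189.32
Test IP AND mask: 74.186.64.96
No, 74.186.64.124 is not in 45.90.189.32/27


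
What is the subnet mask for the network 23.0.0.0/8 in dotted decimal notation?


/8 means 8 network bits, 24 host bits
Binary: 11111111000000000000000000000000
Mask: 255.0.0.0


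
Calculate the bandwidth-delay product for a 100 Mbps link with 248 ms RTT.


BDP = bandwidth * RTT
= 100 Mbps * 248 ms
= 100 * 1e6 * 248 / 1000 bits
= 24800000 bits
= 3100000 bytes
= 3027.3438 KB
BDP = 24800000 bits (3100000 bytes)


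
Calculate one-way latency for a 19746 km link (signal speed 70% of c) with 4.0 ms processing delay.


Speed = 0.7 * 3e5 km/s = 210000 km/s
Propagation delay = 19746 / 210000 = 0.094 s = 94.0286 ms
Processing delay = 4.0 ms
Total one-way latency = 98.0286 ms


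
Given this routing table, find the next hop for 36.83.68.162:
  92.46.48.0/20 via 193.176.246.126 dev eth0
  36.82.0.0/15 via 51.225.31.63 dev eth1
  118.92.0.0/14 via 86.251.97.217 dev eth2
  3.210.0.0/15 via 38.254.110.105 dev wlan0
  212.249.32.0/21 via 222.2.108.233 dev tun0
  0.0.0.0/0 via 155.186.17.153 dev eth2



Longest prefix match for 36.83.68.162:
  /20 92.46.48.0: no
  /15 36.82.0.0: MATCH
  /14 118.92.0.0: no
  /15 3.210.0.0: no
  /21 212.249.32.0: no
  /0 0.0.0.0: MATCH
Selected: next-hop 51.225.31.63 via eth1 (matched /15)


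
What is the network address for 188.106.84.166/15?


IP:   10111100.01101010.01010100.10100110
Mask: 11111111.11111110.00000000.00000000
AND operation:
Net:  10111100.01101010.00000000.00000000
Network: 188.106.0.0/15


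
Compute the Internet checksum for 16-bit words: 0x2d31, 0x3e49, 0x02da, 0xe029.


Sum all words (with carry folding):
+ 0x2d31 = 0x2d31
+ 0x3e49 = 0x6b7a
+ 0x02da = 0x6e54
+ 0xe029 = 0x4e7e
One's complement: ~0x4e7e
Checksum = 0xb181


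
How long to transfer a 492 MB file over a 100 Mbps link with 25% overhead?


Effective throughput = 100 * (1 - 25/100) = 75 Mbps
File size in Mb = 492 * 8 = 3936 Mb
Time = 3936 / 75
Time = 52.48 seconds


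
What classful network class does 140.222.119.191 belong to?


First octet: 140
Binary: 10001100
10xxxxxx -> Class B (128-191)
Class B, default mask 255.255.0.0 (/16)


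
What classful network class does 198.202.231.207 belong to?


First octet: 198
Binary: 11000110
110xxxxx -> Class C (192-223)
Class C, default mask 255.255.255.0 (/24)


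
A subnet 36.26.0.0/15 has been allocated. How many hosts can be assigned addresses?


Host bits = 32 - 15 = 17
Total addresses = 2^17 = 131072
Usable = total - 2 (network and broadcast)
Usable hosts: 131070


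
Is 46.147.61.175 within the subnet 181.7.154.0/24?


Subnet network: 181.7.154.0
Test IP AND mask: 46.147.61.0
No, 46.147.61.175 is not in 181.7.154.0/24


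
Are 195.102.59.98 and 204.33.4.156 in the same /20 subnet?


Mask: 255.255.240.0
195.102.59.98 AND mask = 195.102.48.0
204.33.4.156 AND mask = 204.33.0.0
No, different subnets (195.102.48.0 vs 204.33.0.0)


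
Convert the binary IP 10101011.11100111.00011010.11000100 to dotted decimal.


10101011 = 171
11100111 = 231
00011010 = 26
11000100 = 196
IP: 171.231.26.196


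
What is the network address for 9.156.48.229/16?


IP:   00001001.10011100.00110000.11100101
Mask: 11111111.11111111.00000000.00000000
AND operation:
Net:  00001001.10011100.00000000.00000000
Network: 9.156.0.0/16


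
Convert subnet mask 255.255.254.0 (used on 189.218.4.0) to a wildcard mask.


Subnet mask: 255.255.254.0
Wildcard = 255.255.255.255 - subnet mask
255 - 255 = 0
255 - 255 = 0
255 - 254 = 1
255 - 0 = 255
Wildcard: 0.0.1.255


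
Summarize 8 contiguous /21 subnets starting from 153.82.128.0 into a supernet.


Original prefix: /21
Number of subnets: 8 = 2^3
New prefix = 21 - 3 = 18
Supernet: 153.82.128.0/18


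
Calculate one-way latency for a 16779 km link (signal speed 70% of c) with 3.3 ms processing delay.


Speed = 0.7 * 3e5 km/s = 210000 km/s
Propagation delay = 16779 / 210000 = 0.0799 s = 79.9 ms
Processing delay = 3.3 ms
Total one-way latency = 83.2 ms


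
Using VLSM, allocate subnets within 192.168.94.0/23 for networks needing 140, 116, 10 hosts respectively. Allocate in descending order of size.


140 hosts -> /24 (254 usable): 192.168.94.0/24
116 hosts -> /25 (126 usable): 192.168.95.0/25
10 hosts -> /28 (14 usable): 192.168.95.128/28
Allocation: 192.168.94.0/24 (140 hosts, 254 usable); 192.168.95.0/25 (116 hosts, 126 usable); 192.168.95.128/28 (10 hosts, 14 usable)


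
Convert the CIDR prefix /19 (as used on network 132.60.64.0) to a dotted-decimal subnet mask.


/19 means 19 network bits, 13 host bits
Binary: 11111111111111111110000000000000
Mask: 255.255.224.0


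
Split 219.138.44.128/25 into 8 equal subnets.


New prefix = 25 + 3 = 28
Each subnet has 16 addresses
  219.138.44.128/28
  219.138.44.144/28
  219.138.44.160/28
  219.138.44.176/28
  219.138.44.192/28
  219.138.44.208/28
  219.138.44.224/28
  219.138.44.240/28
Subnets: 219.138.44.128/28, 219.138.44.144/28, 219.138.44.160/28, 219.138.44.176/28, 219.138.44.192/28, 219.138.44.208/28, 219.138.44.224/28, 219.138.44.240/28


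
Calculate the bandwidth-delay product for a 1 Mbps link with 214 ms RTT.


BDP = bandwidth * RTT
= 1 Mbps * 214 ms
= 1 * 1e6 * 214 / 1000 bits
= 214000 bits
= 26750 bytes
= 26.123 KB
BDP = 214000 bits (26750 bytes)


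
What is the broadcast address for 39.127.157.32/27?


Network: 39.127.157.32/27
Host bits = 5
Set all host bits to 1:
Broadcast: 39.127.157.63


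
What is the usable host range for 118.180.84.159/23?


Network: 118.180.84.0
Broadcast: 118.180.85.255
First usable = network + 1
Last usable = broadcast - 1
Range: 118.180.84.1 to 118.180.85.254


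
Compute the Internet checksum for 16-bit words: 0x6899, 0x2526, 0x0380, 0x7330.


Sum all words (with carry folding):
+ 0x6899 = 0x6899
+ 0x2526 = 0x8dbf
+ 0x0380 = 0x913f
+ 0x7330 = 0x0470
One's complement: ~0x0470
Checksum = 0xfb8f


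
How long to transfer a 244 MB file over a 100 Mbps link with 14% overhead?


Effective throughput = 100 * (1 - 14/100) = 86 Mbps
File size in Mb = 244 * 8 = 1952 Mb
Time = 1952 / 86
Time = 22.6977 seconds


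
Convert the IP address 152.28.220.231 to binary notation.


152 = 10011000
28 = 00011100
220 = 11011100
231 = 11100111
Binary: 10011000.00011100.11011100.11100111


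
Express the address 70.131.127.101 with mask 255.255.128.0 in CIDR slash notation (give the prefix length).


Binary: 11111111.11111111.10000000.00000000
Count leading 1s
Prefix: /17


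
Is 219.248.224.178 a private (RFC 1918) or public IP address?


RFC 1918 private ranges:
  10.0.0.0/8 (10.0.0.0 - 10.255.255.255)
  172.16.0.0/12 (172.16.0.0 - 172.31.255.255)
  192.168.0.0/16 (192.168.0.0 - 192.168.255.255)
Public (not in any RFC 1918 range)


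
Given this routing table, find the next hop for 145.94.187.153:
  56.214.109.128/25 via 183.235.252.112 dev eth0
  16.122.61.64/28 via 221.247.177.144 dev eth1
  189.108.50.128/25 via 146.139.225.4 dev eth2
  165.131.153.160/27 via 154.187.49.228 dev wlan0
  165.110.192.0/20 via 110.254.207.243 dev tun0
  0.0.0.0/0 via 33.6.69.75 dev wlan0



Longest prefix match for 145.94.187.153:
  /25 56.214.109.128: no
  /28 16.122.61.64: no
  /25 189.108.50.128: no
  /27 165.131.153.160: no
  /20 165.110.192.0: no
  /0 0.0.0.0: MATCH
Selected: next-hop 33.6.69.75 via wlan0 (matched /0)


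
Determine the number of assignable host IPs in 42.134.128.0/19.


Host bits = 32 - 19 = 13
Total addresses = 2^13 = 8192
Usable = total - 2 (network and broadcast)
Usable hosts: 8190


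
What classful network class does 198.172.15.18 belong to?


First octet: 198
Binary: 11000110
110xxxxx -> Class C (192-223)
Class C, default mask 255.255.255.0 (/24)


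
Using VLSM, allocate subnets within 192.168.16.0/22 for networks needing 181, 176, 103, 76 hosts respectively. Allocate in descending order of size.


181 hosts -> /24 (254 usable): 192.168.16.0/24
176 hosts -> /24 (254 usable): 192.168.17.0/24
103 hosts -> /25 (126 usable): 192.168.18.0/25
76 hosts -> /25 (126 usable): 192.168.18.128/25
Allocation: 192.168.16.0/24 (181 hosts, 254 usable); 192.168.17.0/24 (176 hosts, 254 usable); 192.168.18.0/25 (103 hosts, 126 usable); 192.168.18.128/25 (76 hosts, 126 usable)


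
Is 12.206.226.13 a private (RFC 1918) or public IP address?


RFC 1918 private ranges:
  10.0.0.0/8 (10.0.0.0 - 10.255.255.255)
  172.16.0.0/12 (172.16.0.0 - 172.31.255.255)
  192.168.0.0/16 (192.168.0.0 - 192.168.255.255)
Public (not in any RFC 1918 range)


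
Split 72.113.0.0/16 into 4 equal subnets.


New prefix = 16 + 2 = 18
Each subnet has 16384 addresses
  72.113.0.0/18
  72.113.64.0/18
  72.113.128.0/18
  72.113.192.0/18
Subnets: 72.113.0.0/18, 72.113.64.0/18, 72.113.128.0/18, 72.113.192.0/18


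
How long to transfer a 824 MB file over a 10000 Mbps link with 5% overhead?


Effective throughput = 10000 * (1 - 5/100) = 9500 Mbps
File size in Mb = 824 * 8 = 6592 Mb
Time = 6592 / 9500
Time = 0.6939 seconds


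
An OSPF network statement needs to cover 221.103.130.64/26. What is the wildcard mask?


Subnet mask: 255.255.255.192
Wildcard = 255.255.255.255 - subnet mask
255 - 255 = 0
255 - 255 = 0
255 - 255 = 0
255 - 192 = 63
Wildcard: 0.0.0.63


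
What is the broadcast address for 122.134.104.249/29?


Network: 122.134.104.248/29
Host bits = 3
Set all host bits to 1:
Broadcast: 122.134.104.255


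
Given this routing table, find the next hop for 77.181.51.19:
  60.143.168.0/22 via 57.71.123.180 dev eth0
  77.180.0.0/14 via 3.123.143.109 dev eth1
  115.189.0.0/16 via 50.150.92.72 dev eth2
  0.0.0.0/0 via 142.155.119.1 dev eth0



Longest prefix match for 77.181.51.19:
  /22 60.143.168.0: no
  /14 77.180.0.0: MATCH
  /16 115.189.0.0: no
  /0 0.0.0.0: MATCH
Selected: next-hop 3.123.143.109 via eth1 (matched /14)


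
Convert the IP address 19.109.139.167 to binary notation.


19 = 00010011
109 = 01101101
139 = 10001011
167 = 10100111
Binary: 00010011.01101101.10001011.10100111


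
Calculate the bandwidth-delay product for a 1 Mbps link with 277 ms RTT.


BDP = bandwidth * RTT
= 1 Mbps * 277 ms
= 1 * 1e6 * 277 / 1000 bits
= 277000 bits
= 34625 bytes
= 33.8135 KB
BDP = 277000 bits (34625 bytes)


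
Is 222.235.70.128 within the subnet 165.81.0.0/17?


Subnet network: 165.81.0.0
Test IP AND mask: 222.235.0.0
No, 222.235.70.128 is not in 165.81.0.0/17


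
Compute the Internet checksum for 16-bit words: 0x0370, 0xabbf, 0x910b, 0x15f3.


Sum all words (with carry folding):
+ 0x0370 = 0x0370
+ 0xabbf = 0xaf2f
+ 0x910b = 0x403b
+ 0x15f3 = 0x562e
One's complement: ~0x562e
Checksum = 0xa9d1


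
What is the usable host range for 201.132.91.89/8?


Network: 201.0.0.0
Broadcast: 201.255.255.255
First usable = network + 1
Last usable = broadcast - 1
Range: 201.0.0.1 to 201.255.255.254


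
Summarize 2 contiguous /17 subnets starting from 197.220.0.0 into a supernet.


Original prefix: /17
Number of subnets: 2 = 2^1
New prefix = 17 - 1 = 16
Supernet: 197.220.0.0/16


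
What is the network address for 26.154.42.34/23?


IP:   00011010.10011010.00101010.00100010
Mask: 11111111.11111111.11111110.00000000
AND operation:
Net:  00011010.10011010.00101010.00000000
Network: 26.154.42.0/23


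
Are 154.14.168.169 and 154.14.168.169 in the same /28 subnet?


Mask: 255.255.255.240
154.14.168.169 AND mask = 154.14.168.160
154.14.168.169 AND mask = 154.14.168.160
Yes, same subnet (154.14.168.160)


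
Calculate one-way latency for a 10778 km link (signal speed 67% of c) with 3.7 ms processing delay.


Speed = 0.67 * 3e5 km/s = 201000 km/s
Propagation delay = 10778 / 201000 = 0.0536 s = 53.6219 ms
Processing delay = 3.7 ms
Total one-way latency = 57.3219 ms


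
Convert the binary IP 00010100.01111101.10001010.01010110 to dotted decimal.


00010100 = 20
01111101 = 125
10001010 = 138
01010110 = 86
IP: 20.125.138.86


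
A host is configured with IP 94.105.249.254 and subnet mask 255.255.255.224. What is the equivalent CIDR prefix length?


Binary: 11111111.11111111.11111111.11100000
Count leading 1s
Prefix: /27


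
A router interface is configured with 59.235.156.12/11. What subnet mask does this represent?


/11 means 11 network bits, 21 host bits
Binary: 11111111111000000000000000000000
Mask: 255.224.0.0


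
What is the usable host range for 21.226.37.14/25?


Network: 21.226.37.0
Broadcast: 21.226.37.127
First usable = network + 1
Last usable = broadcast - 1
Range: 21.226.37.1 to 21.226.37.126


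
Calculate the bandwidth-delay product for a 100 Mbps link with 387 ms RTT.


BDP = bandwidth * RTT
= 100 Mbps * 387 ms
= 100 * 1e6 * 387 / 1000 bits
= 38700000 bits
= 4837500 bytes
= 4724.1211 KB
BDP = 38700000 bits (4837500 bytes)


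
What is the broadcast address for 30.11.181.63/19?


Network: 30.11.160.0/19
Host bits = 13
Set all host bits to 1:
Broadcast: 30.11.191.255


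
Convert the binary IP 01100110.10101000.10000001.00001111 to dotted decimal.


01100110 = 102
10101000 = 168
10000001 = 129
00001111 = 15
IP: 102.168.129.15


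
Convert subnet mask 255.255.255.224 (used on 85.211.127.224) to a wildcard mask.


Subnet mask: 255.255.255.224
Wildcard = 255.255.255.255 - subnet mask
255 - 255 = 0
255 - 255 = 0
255 - 255 = 0
255 - 224 = 31
Wildcard: 0.0.0.31


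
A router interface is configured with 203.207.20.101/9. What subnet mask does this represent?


/9 means 9 network bits, 23 host bits
Binary: 11111111100000000000000000000000
Mask: 255.128.0.0


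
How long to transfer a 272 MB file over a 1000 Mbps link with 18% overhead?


Effective throughput = 1000 * (1 - 18/100) = 820.0 Mbps
File size in Mb = 272 * 8 = 2176 Mb
Time = 2176 / 820.0
Time = 2.6537 seconds


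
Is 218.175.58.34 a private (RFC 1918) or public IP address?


RFC 1918 private ranges:
  10.0.0.0/8 (10.0.0.0 - 10.255.255.255)
  172.16.0.0/12 (172.16.0.0 - 172.31.255.255)
  192.168.0.0/16 (192.168.0.0 - 192.168.255.255)
Public (not in any RFC 1918 range)


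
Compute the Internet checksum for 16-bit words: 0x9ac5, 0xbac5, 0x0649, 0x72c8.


Sum all words (with carry folding):
+ 0x9ac5 = 0x9ac5
+ 0xbac5 = 0x558b
+ 0x0649 = 0x5bd4
+ 0x72c8 = 0xce9c
One's complement: ~0xce9c
Checksum = 0x3163


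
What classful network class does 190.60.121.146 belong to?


First octet: 190
Binary: 10111110
10xxxxxx -> Class B (128-191)
Class B, default mask 255.255.0.0 (/16)


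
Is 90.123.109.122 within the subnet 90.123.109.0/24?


Subnet network: 90.123.109.0
Test IP AND mask: 90.123.109.0
Yes, 90.123.109.122 is in 90.123.109.0/24


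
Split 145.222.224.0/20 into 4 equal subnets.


New prefix = 20 + 2 = 22
Each subnet has 1024 addresses
  145.222.224.0/22
  145.222.228.0/22
  145.222.232.0/22
  145.222.236.0/22
Subnets: 145.222.224.0/22, 145.222.228.0/22, 145.222.232.0/22, 145.222.236.0/22


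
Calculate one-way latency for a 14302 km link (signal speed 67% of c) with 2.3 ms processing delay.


Speed = 0.67 * 3e5 km/s = 201000 km/s
Propagation delay = 14302 / 201000 = 0.0712 s = 71.1542 ms
Processing delay = 2.3 ms
Total one-way latency = 73.4542 ms


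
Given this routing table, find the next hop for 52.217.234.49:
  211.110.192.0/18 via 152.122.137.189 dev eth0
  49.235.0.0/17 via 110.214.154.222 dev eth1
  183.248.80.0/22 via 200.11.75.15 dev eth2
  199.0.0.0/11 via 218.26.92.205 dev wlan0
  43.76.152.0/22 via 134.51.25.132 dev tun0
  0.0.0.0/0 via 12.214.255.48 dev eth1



Longest prefix match for 52.217.234.49:
  /18 211.110.192.0: no
  /17 49.235.0.0: no
  /22 183.248.80.0: no
  /11 199.0.0.0: no
  /22 43.76.152.0: no
  /0 0.0.0.0: MATCH
Selected: next-hop 12.214.255.48 via eth1 (matched /0)


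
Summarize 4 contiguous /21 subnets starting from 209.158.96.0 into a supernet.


Original prefix: /21
Number of subnets: 4 = 2^2
New prefix = 21 - 2 = 19
Supernet: 209.158.96.0/19


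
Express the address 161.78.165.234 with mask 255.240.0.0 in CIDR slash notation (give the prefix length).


Binary: 11111111.11110000.00000000.00000000
Count leading 1s
Prefix: /12


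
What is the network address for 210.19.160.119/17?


IP:   11010010.00010011.10100000.01110111
Mask: 11111111.11111111.10000000.00000000
AND operation:
Net:  11010010.00010011.10000000.00000000
Network: 210.19.128.0/17


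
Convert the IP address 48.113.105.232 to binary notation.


48 = 00110000
113 = 01110001
105 = 01101001
232 = 11101000
Binary: 00110000.01110001.01101001.11101000


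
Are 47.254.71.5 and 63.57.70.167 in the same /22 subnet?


Mask: 255.255.252.0
47.254.71.5 AND mask = 47.254.68.0
63.57.70.167 AND mask = 63.57.68.0
No, different subnets (47.254.68.0 vs 63.57.68.0)


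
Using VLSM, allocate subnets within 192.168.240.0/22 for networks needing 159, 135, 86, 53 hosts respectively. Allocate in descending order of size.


159 hosts -> /24 (254 usable): 192.168.240.0/24
135 hosts -> /24 (254 usable): 192.168.241.0/24
86 hosts -> /25 (126 usable): 192.168.242.0/25
53 hosts -> /26 (62 usable): 192.168.242.128/26
Allocation: 192.168.240.0/24 (159 hosts, 254 usable); 192.168.241.0/24 (135 hosts, 254 usable); 192.168.242.0/25 (86 hosts, 126 usable); 192.168.242.128/26 (53 hosts, 62 usable)


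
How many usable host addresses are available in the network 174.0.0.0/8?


Host bits = 32 - 8 = 24
Total addresses = 2^24 = 16777216
Usable = total - 2 (network and broadcast)
Usable hosts: 16777214


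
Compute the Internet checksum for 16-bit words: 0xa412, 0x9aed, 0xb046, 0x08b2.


Sum all words (with carry folding):
+ 0xa412 = 0xa412
+ 0x9aed = 0x3f00
+ 0xb046 = 0xef46
+ 0x08b2 = 0xf7f8
One's complement: ~0xf7f8
Checksum = 0x0807


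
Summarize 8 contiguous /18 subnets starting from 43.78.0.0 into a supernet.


Original prefix: /18
Number of subnets: 8 = 2^3
New prefix = 18 - 3 = 15
Supernet: 43.78.0.0/15


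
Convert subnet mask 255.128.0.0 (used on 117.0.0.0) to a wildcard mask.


Subnet mask: 255.128.0.0
Wildcard = 255.255.255.255 - subnet mask
255 - 255 = 0
255 - 128 = 127
255 - 0 = 255
255 - 0 = 255
Wildcard: 0.127.255.255


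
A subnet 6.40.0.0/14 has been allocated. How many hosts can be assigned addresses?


Host bits = 32 - 14 = 18
Total addresses = 2^18 = 262144
Usable = total - 2 (network and broadcast)
Usable hosts: 262142


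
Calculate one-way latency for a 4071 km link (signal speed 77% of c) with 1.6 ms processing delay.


Speed = 0.77 * 3e5 km/s = 231000 km/s
Propagation delay = 4071 / 231000 = 0.0176 s = 17.6234 ms
Processing delay = 1.6 ms
Total one-way latency = 19.2234 ms


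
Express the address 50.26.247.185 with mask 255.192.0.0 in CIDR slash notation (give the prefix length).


Binary: 11111111.11000000.00000000.00000000
Count leading 1s
Prefix: /10


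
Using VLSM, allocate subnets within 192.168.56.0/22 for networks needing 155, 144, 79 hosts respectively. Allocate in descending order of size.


155 hosts -> /24 (254 usable): 192.168.56.0/24
144 hosts -> /24 (254 usable): 192.168.57.0/24
79 hosts -> /25 (126 usable): 192.168.58.0/25
Allocation: 192.168.56.0/24 (155 hosts, 254 usable); 192.168.57.0/24 (144 hosts, 254 usable); 192.168.58.0/25 (79 hosts, 126 usable)


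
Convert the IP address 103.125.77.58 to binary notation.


103 = 01100111
125 = 01111101
77 = 01001101
58 = 00111010
Binary: 01100111.01111101.01001101.00111010


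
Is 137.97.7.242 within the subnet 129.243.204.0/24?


Subnet network: 129.243.204.0
Test IP AND mask: 137.97.7.0
No, 137.97.7.242 is not in 129.243.204.0/24


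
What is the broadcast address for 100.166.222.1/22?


Network: 100.166.220.0/22
Host bits = 10
Set all host bits to 1:
Broadcast: 100.166.223.255


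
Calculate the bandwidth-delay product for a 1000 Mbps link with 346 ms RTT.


BDP = bandwidth * RTT
= 1000 Mbps * 346 ms
= 1000 * 1e6 * 346 / 1000 bits
= 346000000 bits
= 43250000 bytes
= 42236.3281 KB
BDP = 346000000 bits (43250000 bytes)


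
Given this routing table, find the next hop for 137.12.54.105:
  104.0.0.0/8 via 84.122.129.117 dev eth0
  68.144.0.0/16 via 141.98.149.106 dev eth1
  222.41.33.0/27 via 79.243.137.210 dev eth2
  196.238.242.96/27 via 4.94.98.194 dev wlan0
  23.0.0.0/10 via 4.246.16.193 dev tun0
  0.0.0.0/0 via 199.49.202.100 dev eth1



Longest prefix match for 137.12.54.105:
  /8 104.0.0.0: no
  /16 68.144.0.0: no
  /27 222.41.33.0: no
  /27 196.238.242.96: no
  /10 23.0.0.0: no
  /0 0.0.0.0: MATCH
Selected: next-hop 199.49.202.100 via eth1 (matched /0)


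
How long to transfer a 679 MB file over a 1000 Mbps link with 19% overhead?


Effective throughput = 1000 * (1 - 19/100) = 810 Mbps
File size in Mb = 679 * 8 = 5432 Mb
Time = 5432 / 810
Time = 6.7062 seconds


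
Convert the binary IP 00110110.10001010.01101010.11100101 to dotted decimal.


00110110 = 54
10001010 = 138
01101010 = 106
11100101 = 229
IP: 54.138.106.229


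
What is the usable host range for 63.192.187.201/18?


Network: 63.192.128.0
Broadcast: 63.192.191.255
First usable = network + 1
Last usable = broadcast - 1
Range: 63.192.128.1 to 63.192.191.254


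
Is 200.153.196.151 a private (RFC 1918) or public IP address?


RFC 1918 private ranges:
  10.0.0.0/8 (10.0.0.0 - 10.255.255.255)
  172.16.0.0/12 (172.16.0.0 - 172.31.255.255)
  192.168.0.0/16 (192.168.0.0 - 192.168.255.255)
Public (not in any RFC 1918 range)


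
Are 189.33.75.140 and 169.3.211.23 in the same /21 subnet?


Mask: 255.255.248.0
189.33.75.140 AND mask = 189.33.72.0
169.3.211.23 AND mask = 169.3.208.0
No, different subnets (189.33.72.0 vs 169.3.208.0)


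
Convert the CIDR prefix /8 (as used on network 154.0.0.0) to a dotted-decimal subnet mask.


/8 means 8 network bits, 24 host bits
Binary: 11111111000000000000000000000000
Mask: 255.0.0.0


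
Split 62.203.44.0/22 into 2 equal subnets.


New prefix = 22 + 1 = 23
Each subnet has 512 addresses
  62.203.44.0/23
  62.203.46.0/23
Subnets: 62.203.44.0/23, 62.203.46.0/23


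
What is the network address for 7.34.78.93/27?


IP:   00000111.00100010.01001110.01011101
Mask: 11111111.11111111.11111111.11100000
AND operation:
Net:  00000111.00100010.01001110.01000000
Network: 7.34.78.64/27


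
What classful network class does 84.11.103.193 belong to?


First octet: 84
Binary: 01010100
0xxxxxxx -> Class A (1-126)
Class A, default mask 255.0.0.0 (/8)


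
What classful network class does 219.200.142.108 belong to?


First octet: 219
Binary: 11011011
110xxxxx -> Class C (192-223)
Class C, default mask 255.255.255.0 (/24)


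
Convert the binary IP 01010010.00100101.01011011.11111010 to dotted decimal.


01010010 = 82
00100101 = 37
01011011 = 91
11111010 = 250
IP: 82.37.91.250


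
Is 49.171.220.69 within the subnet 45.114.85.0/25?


Subnet network: 45.114.85.0
Test IP AND mask: 49.171.220.0
No, 49.171.220.69 is not in 45.114.85.0/25


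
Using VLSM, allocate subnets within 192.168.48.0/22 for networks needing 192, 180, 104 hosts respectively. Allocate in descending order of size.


192 hosts -> /24 (254 usable): 192.168.48.0/24
180 hosts -> /24 (254 usable): 192.168.49.0/24
104 hosts -> /25 (126 usable): 192.168.50.0/25
Allocation: 192.168.48.0/24 (192 hosts, 254 usable); 192.168.49.0/24 (180 hosts, 254 usable); 192.168.50.0/25 (104 hosts, 126 usable)


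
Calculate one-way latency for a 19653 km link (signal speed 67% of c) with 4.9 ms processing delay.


Speed = 0.67 * 3e5 km/s = 201000 km/s
Propagation delay = 19653 / 201000 = 0.0978 s = 97.7761 ms
Processing delay = 4.9 ms
Total one-way latency = 102.6761 ms


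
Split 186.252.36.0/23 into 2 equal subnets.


New prefix = 23 + 1 = 24
Each subnet has 256 addresses
  186.252.36.0/24
  186.252.37.0/24
Subnets: 186.252.36.0/24, 186.252.37.0/24


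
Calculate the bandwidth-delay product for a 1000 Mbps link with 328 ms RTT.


BDP = bandwidth * RTT
= 1000 Mbps * 328 ms
= 1000 * 1e6 * 328 / 1000 bits
= 328000000 bits
= 41000000 bytes
= 40039.0625 KB
BDP = 328000000 bits (41000000 bytes)


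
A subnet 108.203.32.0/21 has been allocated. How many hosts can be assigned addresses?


Host bits = 32 - 21 = 11
Total addresses = 2^11 = 2048
Usable = total - 2 (network and broadcast)
Usable hosts: 2046


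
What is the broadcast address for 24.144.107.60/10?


Network: 24.128.0.0/10
Host bits = 22
Set all host bits to 1:
Broadcast: 24.191.255.255


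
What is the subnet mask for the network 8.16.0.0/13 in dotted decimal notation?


/13 means 13 network bits, 19 host bits
Binary: 11111111111110000000000000000000
Mask: 255.248.0.0


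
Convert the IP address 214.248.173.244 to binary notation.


214 = 11010110
248 = 11111000
173 = 10101101
244 = 11110100
Binary: 11010110.11111000.10101101.11110100


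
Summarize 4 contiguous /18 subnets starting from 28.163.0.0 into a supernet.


Original prefix: /18
Number of subnets: 4 = 2^2
New prefix = 18 - 2 = 16
Supernet: 28.163.0.0/16


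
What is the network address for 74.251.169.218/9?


IP:   01001010.11111011.10101001.11011010
Mask: 11111111.10000000.00000000.00000000
AND operation:
Net:  01001010.10000000.00000000.00000000
Network: 74.128.0.0/9


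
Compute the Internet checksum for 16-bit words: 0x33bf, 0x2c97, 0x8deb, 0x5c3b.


Sum all words (with carry folding):
+ 0x33bf = 0x33bf
+ 0x2c97 = 0x6056
+ 0x8deb = 0xee41
+ 0x5c3b = 0x4a7d
One's complement: ~0x4a7d
Checksum = 0xb582


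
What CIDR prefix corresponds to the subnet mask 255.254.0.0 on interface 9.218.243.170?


Binary: 11111111.11111110.00000000.00000000
Count leading 1s
Prefix: /15


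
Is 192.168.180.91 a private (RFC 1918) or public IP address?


RFC 1918 private ranges:
  10.0.0.0/8 (10.0.0.0 - 10.255.255.255)
  172.16.0.0/12 (172.16.0.0 - 172.31.255.255)
  192.168.0.0/16 (192.168.0.0 - 192.168.255.255)
Private (in 192.168.0.0/16)


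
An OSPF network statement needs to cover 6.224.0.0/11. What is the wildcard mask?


Subnet mask: 255.224.0.0
Wildcard = 255.255.255.255 - subnet mask
255 - 255 = 0
255 - 224 = 31
255 - 0 = 255
255 - 0 = 255
Wildcard: 0.31.255.255


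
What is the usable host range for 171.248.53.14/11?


Network: 171.224.0.0
Broadcast: 171.255.255.255
First usable = network + 1
Last usable = broadcast - 1
Range: 171.224.0.1 to 171.255.255.254


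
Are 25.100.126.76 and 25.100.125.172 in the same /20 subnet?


Mask: 255.255.240.0
25.100.126.76 AND mask = 25.100.112.0
25.100.125.172 AND mask = 25.100.112.0
Yes, same subnet (25.100.112.0)


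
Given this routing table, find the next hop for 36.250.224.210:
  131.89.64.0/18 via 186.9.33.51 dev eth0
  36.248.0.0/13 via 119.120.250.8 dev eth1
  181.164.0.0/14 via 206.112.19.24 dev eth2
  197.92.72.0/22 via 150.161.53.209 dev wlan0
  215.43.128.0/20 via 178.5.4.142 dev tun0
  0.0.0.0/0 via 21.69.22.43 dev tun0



Longest prefix match for 36.250.224.210:
  /18 131.89.64.0: no
  /13 36.248.0.0: MATCH
  /14 181.164.0.0: no
  /22 197.92.72.0: no
  /20 215.43.128.0: no
  /0 0.0.0.0: MATCH
Selected: next-hop 119.120.250.8 via eth1 (matched /13)


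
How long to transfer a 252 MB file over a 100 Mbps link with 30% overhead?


Effective throughput = 100 * (1 - 30/100) = 70 Mbps
File size in Mb = 252 * 8 = 2016 Mb
Time = 2016 / 70
Time = 28.8 seconds


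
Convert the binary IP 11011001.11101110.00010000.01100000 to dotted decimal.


11011001 = 217
11101110 = 238
00010000 = 16
01100000 = 96
IP: 217.238.16.96


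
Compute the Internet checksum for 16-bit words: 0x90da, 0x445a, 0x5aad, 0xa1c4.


Sum all words (with carry folding):
+ 0x90da = 0x90da
+ 0x445a = 0xd534
+ 0x5aad = 0x2fe2
+ 0xa1c4 = 0xd1a6
One's complement: ~0xd1a6
Checksum = 0x2e59


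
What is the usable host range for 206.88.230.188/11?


Network: 206.64.0.0
Broadcast: 206.95.255.255
First usable = network + 1
Last usable = broadcast - 1
Range: 206.64.0.1 to 206.95.255.254


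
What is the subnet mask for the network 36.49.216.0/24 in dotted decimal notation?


/24 means 24 network bits, 8 host bits
Binary: 11111111111111111111111100000000
Mask: 255.255.255.0


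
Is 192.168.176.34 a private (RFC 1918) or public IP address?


RFC 1918 private ranges:
  10.0.0.0/8 (10.0.0.0 - 10.255.255.255)
  172.16.0.0/12 (172.16.0.0 - 172.31.255.255)
  192.168.0.0/16 (192.168.0.0 - 192.168.255.255)
Private (in 192.168.0.0/16)


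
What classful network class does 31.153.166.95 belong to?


First octet: 31
Binary: 00011111
0xxxxxxx -> Class A (1-126)
Class A, default mask 255.0.0.0 (/8)


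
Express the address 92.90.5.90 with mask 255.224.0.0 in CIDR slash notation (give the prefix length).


Binary: 11111111.11100000.00000000.00000000
Count leading 1s
Prefix: /11


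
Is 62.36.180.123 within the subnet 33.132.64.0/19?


Subnet network: 33.132.64.0
Test IP AND mask: 62.36.160.0
No, 62.36.180.123 is not in 33.132.64.0/19


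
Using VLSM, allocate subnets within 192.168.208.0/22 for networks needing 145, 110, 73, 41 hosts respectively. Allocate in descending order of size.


145 hosts -> /24 (254 usable): 192.168.208.0/24
110 hosts -> /25 (126 usable): 192.168.209.0/25
73 hosts -> /25 (126 usable): 192.168.209.128/25
41 hosts -> /26 (62 usable): 192.168.210.0/26
Allocation: 192.168.208.0/24 (145 hosts, 254 usable); 192.168.209.0/25 (110 hosts, 126 usable); 192.168.209.128/25 (73 hosts, 126 usable); 192.168.210.0/26 (41 hosts, 62 usable)


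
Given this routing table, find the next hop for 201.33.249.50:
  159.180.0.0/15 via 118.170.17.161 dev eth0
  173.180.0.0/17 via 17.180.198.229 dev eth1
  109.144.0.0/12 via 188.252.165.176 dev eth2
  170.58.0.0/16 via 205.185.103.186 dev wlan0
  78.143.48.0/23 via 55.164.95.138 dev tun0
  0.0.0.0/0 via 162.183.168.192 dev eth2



Longest prefix match for 201.33.249.50:
  /15 159.180.0.0: no
  /17 173.180.0.0: no
  /12 109.144.0.0: no
  /16 170.58.0.0: no
  /23 78.143.48.0: no
  /0 0.0.0.0: MATCH
Selected: next-hop 162.183.168.192 via eth2 (matched /0)


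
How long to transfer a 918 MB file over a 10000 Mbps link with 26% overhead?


Effective throughput = 10000 * (1 - 26/100) = 7400 Mbps
File size in Mb = 918 * 8 = 7344 Mb
Time = 7344 / 7400
Time = 0.9924 seconds


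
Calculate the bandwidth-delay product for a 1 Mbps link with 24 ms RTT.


BDP = bandwidth * RTT
= 1 Mbps * 24 ms
= 1 * 1e6 * 24 / 1000 bits
= 24000 bits
= 3000 bytes
= 2.9297 KB
BDP = 24000 bits (3000 bytes)


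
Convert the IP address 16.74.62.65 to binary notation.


16 = 00010000
74 = 01001010
62 = 00111110
65 = 01000001
Binary: 00010000.01001010.00111110.01000001


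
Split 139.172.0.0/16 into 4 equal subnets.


New prefix = 16 + 2 = 18
Each subnet has 16384 addresses
  139.172.0.0/18
  139.172.64.0/18
  139.172.128.0/18
  139.172.192.0/18
Subnets: 139.172.0.0/18, 139.172.64.0/18, 139.172.128.0/18, 139.172.192.0/18


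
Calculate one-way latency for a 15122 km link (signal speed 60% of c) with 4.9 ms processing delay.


Speed = 0.6 * 3e5 km/s = 180000 km/s
Propagation delay = 15122 / 180000 = 0.084 s = 84.0111 ms
Processing delay = 4.9 ms
Total one-way latency = 88.9111 ms


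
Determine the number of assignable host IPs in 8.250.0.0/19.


Host bits = 32 - 19 = 13
Total addresses = 2^13 = 8192
Usable = total - 2 (network and broadcast)
Usable hosts: 8190


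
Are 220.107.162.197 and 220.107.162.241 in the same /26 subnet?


Mask: 255.255.255.192
220.107.162.197 AND mask = 220.107.162.192
220.107.162.241 AND mask = 220.107.162.192
Yes, same subnet (220.107.162.192)


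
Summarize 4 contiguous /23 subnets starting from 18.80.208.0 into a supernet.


Original prefix: /23
Number of subnets: 4 = 2^2
New prefix = 23 - 2 = 21
Supernet: 18.80.208.0/21


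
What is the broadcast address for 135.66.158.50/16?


Network: 135.66.0.0/16
Host bits = 16
Set all host bits to 1:
Broadcast: 135.66.255.255


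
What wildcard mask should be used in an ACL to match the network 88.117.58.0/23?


Subnet mask: 255.255.254.0
Wildcard = 255.255.255.255 - subnet mask
255 - 255 = 0
255 - 255 = 0
255 - 254 = 1
255 - 0 = 255
Wildcard: 0.0.1.255


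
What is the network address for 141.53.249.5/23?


IP:   10001101.00110101.11111001.00000101
Mask: 11111111.11111111.11111110.00000000
AND operation:
Net:  10001101.00110101.11111000.00000000
Network: 141.53.248.0/23


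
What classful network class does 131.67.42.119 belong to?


First octet: 131
Binary: 10000011
10xxxxxx -> Class B (128-191)
Class B, default mask 255.255.0.0 (/16)


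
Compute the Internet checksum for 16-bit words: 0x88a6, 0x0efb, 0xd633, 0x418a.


Sum all words (with carry folding):
+ 0x88a6 = 0x88a6
+ 0x0efb = 0x97a1
+ 0xd633 = 0x6dd5
+ 0x418a = 0xaf5f
One's complement: ~0xaf5f
Checksum = 0x50a0


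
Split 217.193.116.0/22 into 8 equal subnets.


New prefix = 22 + 3 = 25
Each subnet has 128 addresses
  217.193.116.0/25
  217.193.116.128/25
  217.193.117.0/25
  217.193.117.128/25
  217.193.118.0/25
  217.193.118.128/25
  217.193.119.0/25
  217.193.119.128/25
Subnets: 217.193.116.0/25, 217.193.116.128/25, 217.193.117.0/25, 217.193.117.128/25, 217.193.118.0/25, 217.193.118.128/25, 217.193.119.0/25, 217.193.119.128/25


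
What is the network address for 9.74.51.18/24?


IP:   00001001.01001010.00110011.00010010
Mask: 11111111.11111111.11111111.00000000
AND operation:
Net:  00001001.01001010.00110011.00000000
Network: 9.74.51.0/24


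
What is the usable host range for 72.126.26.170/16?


Network: 72.126.0.0
Broadcast: 72.126.255.255
First usable = network + 1
Last usable = broadcast - 1
Range: 72.126.0.1 to 72.126.255.254


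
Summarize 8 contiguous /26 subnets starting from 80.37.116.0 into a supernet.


Original prefix: /26
Number of subnets: 8 = 2^3
New prefix = 26 - 3 = 23
Supernet: 80.37.116.0/23


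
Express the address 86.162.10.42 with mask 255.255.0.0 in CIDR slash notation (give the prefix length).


Binary: 11111111.11111111.00000000.00000000
Count leading 1s
Prefix: /16


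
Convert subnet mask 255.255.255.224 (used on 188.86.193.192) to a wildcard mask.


Subnet mask: 255.255.255.224
Wildcard = 255.255.255.255 - subnet mask
255 - 255 = 0
255 - 255 = 0
255 - 255 = 0
255 - 224 = 31
Wildcard: 0.0.0.31


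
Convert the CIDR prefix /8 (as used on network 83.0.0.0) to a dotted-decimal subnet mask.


/8 means 8 network bits, 24 host bits
Binary: 11111111000000000000000000000000
Mask: 255.0.0.0


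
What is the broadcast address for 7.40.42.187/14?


Network: 7.40.0.0/14
Host bits = 18
Set all host bits to 1:
Broadcast: 7.43.255.255


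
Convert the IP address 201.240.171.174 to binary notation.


201 = 11001001
240 = 11110000
171 = 10101011
174 = 10101110
Binary: 11001001.11110000.10101011.10101110


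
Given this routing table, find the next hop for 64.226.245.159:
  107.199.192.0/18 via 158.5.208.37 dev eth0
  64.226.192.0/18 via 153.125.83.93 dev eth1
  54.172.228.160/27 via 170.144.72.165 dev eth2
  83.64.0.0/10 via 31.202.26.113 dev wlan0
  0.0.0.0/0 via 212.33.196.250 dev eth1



Longest prefix match for 64.226.245.159:
  /18 107.199.192.0: no
  /18 64.226.192.0: MATCH
  /27 54.172.228.160: no
  /10 83.64.0.0: no
  /0 0.0.0.0: MATCH
Selected: next-hop 153.125.83.93 via eth1 (matched /18)


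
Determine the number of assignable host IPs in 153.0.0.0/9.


Host bits = 32 - 9 = 23
Total addresses = 2^23 = 8388608
Usable = total - 2 (network and broadcast)
Usable hosts: 8388606


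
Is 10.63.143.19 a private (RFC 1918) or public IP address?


RFC 1918 private ranges:
  10.0.0.0/8 (10.0.0.0 - 10.255.255.255)
  172.16.0.0/12 (172.16.0.0 - 172.31.255.255)
  192.168.0.0/16 (192.168.0.0 - 192.168.255.255)
Private (in 10.0.0.0/8)


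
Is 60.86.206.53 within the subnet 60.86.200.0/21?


Subnet network: 60.86.200.0
Test IP AND mask: 60.86.200.0
Yes, 60.86.206.53 is in 60.86.200.0/21


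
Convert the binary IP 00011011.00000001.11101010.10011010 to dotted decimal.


00011011 = 27
00000001 = 1
11101010 = 234
10011010 = 154
IP: 27.1.234.154


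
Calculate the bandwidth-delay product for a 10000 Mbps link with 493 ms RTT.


BDP = bandwidth * RTT
= 10000 Mbps * 493 ms
= 10000 * 1e6 * 493 / 1000 bits
= 4930000000 bits
= 616250000 bytes
= 601806.6406 KB
BDP = 4930000000 bits (616250000 bytes)


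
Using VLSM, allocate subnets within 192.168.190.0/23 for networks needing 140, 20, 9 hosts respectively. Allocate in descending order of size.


140 hosts -> /24 (254 usable): 192.168.190.0/24
20 hosts -> /27 (30 usable): 192.168.191.0/27
9 hosts -> /28 (14 usable): 192.168.191.32/28
Allocation: 192.168.190.0/24 (140 hosts, 254 usable); 192.168.191.0/27 (20 hosts, 30 usable); 192.168.191.32/28 (9 hosts, 14 usable)


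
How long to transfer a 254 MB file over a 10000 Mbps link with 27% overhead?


Effective throughput = 10000 * (1 - 27/100) = 7300 Mbps
File size in Mb = 254 * 8 = 2032 Mb
Time = 2032 / 7300
Time = 0.2784 seconds


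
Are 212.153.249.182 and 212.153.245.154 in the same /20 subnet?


Mask: 255.255.240.0
212.153.249.182 AND mask = 212.153.240.0
212.153.245.154 AND mask = 212.153.240.0
Yes, same subnet (212.153.240.0)


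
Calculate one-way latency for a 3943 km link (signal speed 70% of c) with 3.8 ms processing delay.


Speed = 0.7 * 3e5 km/s = 210000 km/s
Propagation delay = 3943 / 210000 = 0.0188 s = 18.7762 ms
Processing delay = 3.8 ms
Total one-way latency = 22.5762 ms
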